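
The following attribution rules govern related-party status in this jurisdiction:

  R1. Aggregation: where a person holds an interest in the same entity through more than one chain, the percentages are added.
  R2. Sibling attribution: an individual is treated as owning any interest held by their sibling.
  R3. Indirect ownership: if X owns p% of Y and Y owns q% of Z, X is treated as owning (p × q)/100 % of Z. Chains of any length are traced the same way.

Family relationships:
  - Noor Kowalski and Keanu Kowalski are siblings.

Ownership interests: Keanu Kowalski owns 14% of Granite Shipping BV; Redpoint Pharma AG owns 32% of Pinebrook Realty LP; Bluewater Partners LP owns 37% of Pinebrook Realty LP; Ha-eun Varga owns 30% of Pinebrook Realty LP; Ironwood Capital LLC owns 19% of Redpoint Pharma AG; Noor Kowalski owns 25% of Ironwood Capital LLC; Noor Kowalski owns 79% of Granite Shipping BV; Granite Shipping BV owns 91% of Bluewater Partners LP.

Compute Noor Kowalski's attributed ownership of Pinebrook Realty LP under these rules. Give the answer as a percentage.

By sibling attribution (R2), Noor Kowalski is treated as also owning Keanu Kowalski's interest in Granite Shipping BV, giving 79% + 14% = 93%.
Chain via Ironwood Capital LLC → Redpoint Pharma AG (R3): 25% × 19% × 32% = 1.52% of Pinebrook Realty LP.
Chain via Granite Shipping BV → Bluewater Partners LP (R3): 93% × 91% × 37% = 31.3131% of Pinebrook Realty LP.
Aggregating (R1): 1.52% + 31.3131% = 32.8331%.

32.8331%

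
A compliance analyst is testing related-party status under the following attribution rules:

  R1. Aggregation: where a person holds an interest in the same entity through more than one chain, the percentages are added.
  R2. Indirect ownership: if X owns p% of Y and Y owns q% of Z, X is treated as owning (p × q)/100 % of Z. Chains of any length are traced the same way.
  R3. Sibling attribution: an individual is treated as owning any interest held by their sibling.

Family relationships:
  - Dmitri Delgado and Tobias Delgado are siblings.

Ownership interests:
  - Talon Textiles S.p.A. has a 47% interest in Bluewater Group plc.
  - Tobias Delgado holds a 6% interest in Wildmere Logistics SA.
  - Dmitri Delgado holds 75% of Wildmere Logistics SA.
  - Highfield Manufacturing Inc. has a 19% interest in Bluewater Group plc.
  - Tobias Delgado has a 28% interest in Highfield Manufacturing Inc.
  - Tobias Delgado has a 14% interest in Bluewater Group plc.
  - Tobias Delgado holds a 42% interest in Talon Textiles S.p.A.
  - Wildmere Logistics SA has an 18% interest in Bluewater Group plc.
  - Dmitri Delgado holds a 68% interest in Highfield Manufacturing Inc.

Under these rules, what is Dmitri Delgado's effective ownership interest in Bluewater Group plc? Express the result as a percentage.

66.56%

By sibling attribution (R3), Dmitri Delgado is treated as also owning Tobias Delgado's interest in Highfield Manufacturing Inc, giving 68% + 28% = 96%.
By sibling attribution (R3), Dmitri Delgado is treated as also owning Tobias Delgado's interest in Wildmere Logistics SA, giving 75% + 6% = 81%.
By sibling attribution (R3), Dmitri Delgado is treated as owning Tobias Delgado's 42% interest in Talon Textiles S.p.A.
By sibling attribution (R3), Dmitri Delgado is treated as owning Tobias Delgado's 14% interest in Bluewater Group plc.
Chain via Highfield Manufacturing Inc. (R2): 96% × 19% = 18.24% of Bluewater Group plc.
Chain via Wildmere Logistics SA (R2): 81% × 18% = 14.58% of Bluewater Group plc.
Chain via Talon Textiles S.p.A. (R2): 42% × 47% = 19.74% of Bluewater Group plc.
Direct interest in Bluewater Group plc: 14%.
Aggregating (R1): 18.24% + 14.58% + 19.74% + 14% = 66.56%.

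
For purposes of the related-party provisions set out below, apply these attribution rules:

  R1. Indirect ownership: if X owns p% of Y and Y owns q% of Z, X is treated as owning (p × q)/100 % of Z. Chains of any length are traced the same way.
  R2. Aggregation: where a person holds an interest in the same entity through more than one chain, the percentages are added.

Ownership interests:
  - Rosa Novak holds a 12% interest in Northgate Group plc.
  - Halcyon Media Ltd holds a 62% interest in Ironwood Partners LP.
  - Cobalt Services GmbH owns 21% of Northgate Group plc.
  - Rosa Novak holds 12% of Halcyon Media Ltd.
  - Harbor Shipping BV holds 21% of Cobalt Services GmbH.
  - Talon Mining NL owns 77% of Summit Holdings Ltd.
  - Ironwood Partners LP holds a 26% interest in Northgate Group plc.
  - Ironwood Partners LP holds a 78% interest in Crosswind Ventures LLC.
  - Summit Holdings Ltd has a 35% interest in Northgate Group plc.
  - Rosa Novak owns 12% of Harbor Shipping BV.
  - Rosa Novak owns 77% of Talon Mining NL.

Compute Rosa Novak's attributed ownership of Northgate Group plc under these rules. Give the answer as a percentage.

Chain via Harbor Shipping BV → Cobalt Services GmbH (R1): 12% × 21% × 21% = 0.5292% of Northgate Group plc.
Chain via Talon Mining NL → Summit Holdings Ltd (R1): 77% × 77% × 35% = 20.7515% of Northgate Group plc.
Chain via Halcyon Media Ltd → Ironwood Partners LP (R1): 12% × 62% × 26% = 1.9344% of Northgate Group plc.
Direct interest in Northgate Group plc: 12%.
Aggregating (R2): 0.5292% + 20.7515% + 1.9344% + 12% = 35.2151%.

35.2151%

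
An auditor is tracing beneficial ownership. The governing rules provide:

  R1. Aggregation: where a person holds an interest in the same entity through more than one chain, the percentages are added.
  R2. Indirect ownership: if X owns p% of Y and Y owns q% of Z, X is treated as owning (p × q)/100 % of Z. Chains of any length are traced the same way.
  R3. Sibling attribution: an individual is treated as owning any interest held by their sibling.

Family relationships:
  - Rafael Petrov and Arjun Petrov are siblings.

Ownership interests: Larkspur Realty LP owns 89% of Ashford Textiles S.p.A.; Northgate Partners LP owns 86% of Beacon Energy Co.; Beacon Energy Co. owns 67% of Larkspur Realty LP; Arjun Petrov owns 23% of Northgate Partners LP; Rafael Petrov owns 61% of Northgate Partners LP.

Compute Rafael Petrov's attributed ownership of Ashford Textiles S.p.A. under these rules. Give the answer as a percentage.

43.076712%

By sibling attribution (R3), Rafael Petrov is treated as also owning Arjun Petrov's interest in Northgate Partners LP, giving 61% + 23% = 84%.
Chain via Northgate Partners LP → Beacon Energy Co. → Larkspur Realty LP (R2): 84% × 86% × 67% × 89% = 43.076712% of Ashford Textiles S.p.A.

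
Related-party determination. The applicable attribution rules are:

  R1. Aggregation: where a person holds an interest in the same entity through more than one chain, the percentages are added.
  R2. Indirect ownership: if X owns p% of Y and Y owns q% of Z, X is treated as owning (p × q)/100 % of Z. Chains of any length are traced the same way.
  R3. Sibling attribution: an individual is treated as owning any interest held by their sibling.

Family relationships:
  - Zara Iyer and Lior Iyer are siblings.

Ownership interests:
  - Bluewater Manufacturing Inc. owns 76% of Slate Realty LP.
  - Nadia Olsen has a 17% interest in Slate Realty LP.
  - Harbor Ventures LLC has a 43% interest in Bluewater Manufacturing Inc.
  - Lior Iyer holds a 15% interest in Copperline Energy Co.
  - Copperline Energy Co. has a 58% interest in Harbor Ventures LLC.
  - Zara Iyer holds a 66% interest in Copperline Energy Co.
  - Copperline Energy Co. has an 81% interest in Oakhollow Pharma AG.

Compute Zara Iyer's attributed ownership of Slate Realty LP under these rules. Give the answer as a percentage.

By sibling attribution (R3), Zara Iyer is treated as also owning Lior Iyer's interest in Copperline Energy Co, giving 66% + 15% = 81%.
Chain via Copperline Energy Co. → Harbor Ventures LLC → Bluewater Manufacturing Inc. (R2): 81% × 58% × 43% × 76% = 15.353064% of Slate Realty LP.

15.353064%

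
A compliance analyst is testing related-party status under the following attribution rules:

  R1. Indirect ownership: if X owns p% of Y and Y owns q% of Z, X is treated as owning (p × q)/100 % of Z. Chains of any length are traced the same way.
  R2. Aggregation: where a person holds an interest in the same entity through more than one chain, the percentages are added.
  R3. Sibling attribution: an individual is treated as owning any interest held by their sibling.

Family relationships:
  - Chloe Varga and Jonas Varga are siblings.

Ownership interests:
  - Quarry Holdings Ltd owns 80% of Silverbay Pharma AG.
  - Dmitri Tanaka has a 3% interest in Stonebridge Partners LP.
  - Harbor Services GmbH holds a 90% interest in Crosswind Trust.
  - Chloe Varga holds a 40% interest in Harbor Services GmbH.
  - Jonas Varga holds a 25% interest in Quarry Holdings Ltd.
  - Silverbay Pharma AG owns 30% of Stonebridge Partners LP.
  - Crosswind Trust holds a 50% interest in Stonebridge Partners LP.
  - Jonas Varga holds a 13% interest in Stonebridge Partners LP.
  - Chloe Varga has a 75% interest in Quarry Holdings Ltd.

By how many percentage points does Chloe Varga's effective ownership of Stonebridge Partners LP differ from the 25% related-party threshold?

By sibling attribution (R3), Chloe Varga is treated as also owning Jonas Varga's interest in Quarry Holdings Ltd, giving 75% + 25% = 100%.
By sibling attribution (R3), Chloe Varga is treated as owning Jonas Varga's 13% interest in Stonebridge Partners LP.
Chain via Quarry Holdings Ltd → Silverbay Pharma AG (R1): 100% × 80% × 30% = 24% of Stonebridge Partners LP.
Chain via Harbor Services GmbH → Crosswind Trust (R1): 40% × 90% × 50% = 18% of Stonebridge Partners LP.
Direct interest in Stonebridge Partners LP: 13%.
Aggregating (R2): 24% + 18% + 13% = 55%.
55% exceeds the 25% threshold by 30 percentage points.

30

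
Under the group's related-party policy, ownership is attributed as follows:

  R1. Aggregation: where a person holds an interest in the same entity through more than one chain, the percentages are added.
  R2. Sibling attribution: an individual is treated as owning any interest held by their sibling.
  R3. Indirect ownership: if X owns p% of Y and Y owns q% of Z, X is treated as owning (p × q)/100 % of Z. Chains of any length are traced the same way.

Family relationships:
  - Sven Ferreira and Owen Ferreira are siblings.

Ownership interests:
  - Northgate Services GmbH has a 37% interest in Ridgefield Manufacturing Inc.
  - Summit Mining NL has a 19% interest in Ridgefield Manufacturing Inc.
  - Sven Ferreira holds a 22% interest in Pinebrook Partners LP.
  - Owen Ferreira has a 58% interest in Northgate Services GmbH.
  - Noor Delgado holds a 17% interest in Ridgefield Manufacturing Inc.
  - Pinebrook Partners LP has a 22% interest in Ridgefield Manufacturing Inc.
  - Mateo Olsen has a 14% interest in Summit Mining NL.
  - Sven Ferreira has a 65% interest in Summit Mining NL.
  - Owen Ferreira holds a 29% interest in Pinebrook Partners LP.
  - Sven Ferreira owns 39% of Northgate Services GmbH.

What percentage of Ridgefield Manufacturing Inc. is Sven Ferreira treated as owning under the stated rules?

By sibling attribution (R2), Sven Ferreira is treated as also owning Owen Ferreira's interest in Pinebrook Partners LP, giving 22% + 29% = 51%.
By sibling attribution (R2), Sven Ferreira is treated as also owning Owen Ferreira's interest in Northgate Services GmbH, giving 39% + 58% = 97%.
Chain via Summit Mining NL (R3): 65% × 19% = 12.35% of Ridgefield Manufacturing Inc.
Chain via Pinebrook Partners LP (R3): 51% × 22% = 11.22% of Ridgefield Manufacturing Inc.
Chain via Northgate Services GmbH (R3): 97% × 37% = 35.89% of Ridgefield Manufacturing Inc.
Aggregating (R1): 12.35% + 11.22% + 35.89% = 59.46%.

59.46%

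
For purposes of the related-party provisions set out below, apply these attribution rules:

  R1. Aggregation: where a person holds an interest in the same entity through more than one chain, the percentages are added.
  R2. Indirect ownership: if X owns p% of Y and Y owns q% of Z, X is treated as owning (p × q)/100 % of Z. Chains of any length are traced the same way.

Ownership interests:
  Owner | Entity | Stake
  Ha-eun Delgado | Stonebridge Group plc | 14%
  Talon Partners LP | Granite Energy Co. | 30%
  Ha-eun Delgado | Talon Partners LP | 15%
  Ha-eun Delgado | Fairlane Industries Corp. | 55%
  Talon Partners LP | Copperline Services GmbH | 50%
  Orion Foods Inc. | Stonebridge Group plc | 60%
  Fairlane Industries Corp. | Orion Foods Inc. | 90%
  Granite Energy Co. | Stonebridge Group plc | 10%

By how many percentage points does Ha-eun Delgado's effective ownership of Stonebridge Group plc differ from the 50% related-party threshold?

Chain via Fairlane Industries Corp. → Orion Foods Inc. (R2): 55% × 90% × 60% = 29.7% of Stonebridge Group plc.
Chain via Talon Partners LP → Granite Energy Co. (R2): 15% × 30% × 10% = 0.45% of Stonebridge Group plc.
Direct interest in Stonebridge Group plc: 14%.
Aggregating (R1): 29.7% + 0.45% + 14% = 44.15%.
44.15% falls short of the 50% threshold by 5.85 percentage points.

5.85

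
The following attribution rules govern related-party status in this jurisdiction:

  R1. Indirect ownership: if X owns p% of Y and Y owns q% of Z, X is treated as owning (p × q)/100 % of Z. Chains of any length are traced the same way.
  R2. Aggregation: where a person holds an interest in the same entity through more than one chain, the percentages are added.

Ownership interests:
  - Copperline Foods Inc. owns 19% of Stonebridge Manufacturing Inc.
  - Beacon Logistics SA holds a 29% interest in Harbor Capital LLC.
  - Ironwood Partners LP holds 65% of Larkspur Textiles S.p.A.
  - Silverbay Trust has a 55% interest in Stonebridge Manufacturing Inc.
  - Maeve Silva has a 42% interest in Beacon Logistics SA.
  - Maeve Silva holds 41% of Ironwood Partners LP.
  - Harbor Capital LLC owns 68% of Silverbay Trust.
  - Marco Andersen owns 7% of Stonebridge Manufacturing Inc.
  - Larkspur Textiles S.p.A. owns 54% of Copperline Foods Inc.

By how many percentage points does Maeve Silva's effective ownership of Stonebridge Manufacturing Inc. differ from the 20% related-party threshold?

12.71039

Chain via Ironwood Partners LP → Larkspur Textiles S.p.A. → Copperline Foods Inc. (R1): 41% × 65% × 54% × 19% = 2.73429% of Stonebridge Manufacturing Inc.
Chain via Beacon Logistics SA → Harbor Capital LLC → Silverbay Trust (R1): 42% × 29% × 68% × 55% = 4.55532% of Stonebridge Manufacturing Inc.
Aggregating (R2): 2.73429% + 4.55532% = 7.28961%.
7.28961% falls short of the 20% threshold by 12.71039 percentage points.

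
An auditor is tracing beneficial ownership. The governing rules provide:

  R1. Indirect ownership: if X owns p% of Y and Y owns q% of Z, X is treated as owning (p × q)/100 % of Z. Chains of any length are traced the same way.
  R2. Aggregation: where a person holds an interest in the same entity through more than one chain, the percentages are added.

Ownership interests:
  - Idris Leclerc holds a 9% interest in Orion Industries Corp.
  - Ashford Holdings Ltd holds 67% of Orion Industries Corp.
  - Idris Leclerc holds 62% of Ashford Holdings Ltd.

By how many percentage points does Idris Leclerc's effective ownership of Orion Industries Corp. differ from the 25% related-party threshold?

25.54

Chain via Ashford Holdings Ltd (R1): 62% × 67% = 41.54% of Orion Industries Corp.
Direct interest in Orion Industries Corp: 9%.
Aggregating (R2): 41.54% + 9% = 50.54%.
50.54% exceeds the 25% threshold by 25.54 percentage points.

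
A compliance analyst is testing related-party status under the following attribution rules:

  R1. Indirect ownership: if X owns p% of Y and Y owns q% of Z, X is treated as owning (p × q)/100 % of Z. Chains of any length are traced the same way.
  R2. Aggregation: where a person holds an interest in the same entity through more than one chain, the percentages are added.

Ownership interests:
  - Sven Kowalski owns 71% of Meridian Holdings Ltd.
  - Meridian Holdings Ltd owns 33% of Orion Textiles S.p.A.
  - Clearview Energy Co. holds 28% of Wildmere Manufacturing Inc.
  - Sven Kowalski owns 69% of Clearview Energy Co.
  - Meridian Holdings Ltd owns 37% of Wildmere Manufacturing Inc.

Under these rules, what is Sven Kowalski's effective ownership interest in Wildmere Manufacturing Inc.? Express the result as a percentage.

45.59%

Chain via Clearview Energy Co. (R1): 69% × 28% = 19.32% of Wildmere Manufacturing Inc.
Chain via Meridian Holdings Ltd (R1): 71% × 37% = 26.27% of Wildmere Manufacturing Inc.
Aggregating (R2): 19.32% + 26.27% = 45.59%.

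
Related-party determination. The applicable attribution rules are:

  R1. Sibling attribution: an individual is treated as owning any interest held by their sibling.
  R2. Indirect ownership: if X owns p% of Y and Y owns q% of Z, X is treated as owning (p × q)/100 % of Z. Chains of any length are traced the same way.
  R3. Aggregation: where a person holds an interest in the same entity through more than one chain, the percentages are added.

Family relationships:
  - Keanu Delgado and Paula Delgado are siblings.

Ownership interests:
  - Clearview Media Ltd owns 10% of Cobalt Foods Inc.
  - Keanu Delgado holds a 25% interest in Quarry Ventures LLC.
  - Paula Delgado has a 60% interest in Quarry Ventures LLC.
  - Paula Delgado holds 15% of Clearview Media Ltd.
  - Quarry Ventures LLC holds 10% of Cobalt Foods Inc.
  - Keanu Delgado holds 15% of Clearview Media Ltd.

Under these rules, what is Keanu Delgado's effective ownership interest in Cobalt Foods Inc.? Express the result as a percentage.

By sibling attribution (R1), Keanu Delgado is treated as also owning Paula Delgado's interest in Clearview Media Ltd, giving 15% + 15% = 30%.
By sibling attribution (R1), Keanu Delgado is treated as also owning Paula Delgado's interest in Quarry Ventures LLC, giving 25% + 60% = 85%.
Chain via Clearview Media Ltd (R2): 30% × 10% = 3% of Cobalt Foods Inc.
Chain via Quarry Ventures LLC (R2): 85% × 10% = 8.5% of Cobalt Foods Inc.
Aggregating (R3): 3% + 8.5% = 11.5%.

11.5%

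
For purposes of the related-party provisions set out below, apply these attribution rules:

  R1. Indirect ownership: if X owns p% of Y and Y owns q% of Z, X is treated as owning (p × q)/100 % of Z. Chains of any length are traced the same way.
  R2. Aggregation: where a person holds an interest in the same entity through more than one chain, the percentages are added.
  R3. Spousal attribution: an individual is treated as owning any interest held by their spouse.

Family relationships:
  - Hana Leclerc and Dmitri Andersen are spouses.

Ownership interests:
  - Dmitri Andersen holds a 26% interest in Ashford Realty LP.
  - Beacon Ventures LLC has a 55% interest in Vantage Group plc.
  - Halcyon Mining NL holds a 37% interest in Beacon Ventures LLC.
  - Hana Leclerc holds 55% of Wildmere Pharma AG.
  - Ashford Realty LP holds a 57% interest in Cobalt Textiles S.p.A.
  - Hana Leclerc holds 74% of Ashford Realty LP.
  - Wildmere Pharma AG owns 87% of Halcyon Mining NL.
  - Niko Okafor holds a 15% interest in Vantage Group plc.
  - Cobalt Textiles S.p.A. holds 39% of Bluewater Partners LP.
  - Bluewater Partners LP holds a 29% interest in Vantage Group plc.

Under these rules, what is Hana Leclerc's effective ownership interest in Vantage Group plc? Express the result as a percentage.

By spousal attribution (R3), Hana Leclerc is treated as also owning Dmitri Andersen's interest in Ashford Realty LP, giving 74% + 26% = 100%.
Chain via Wildmere Pharma AG → Halcyon Mining NL → Beacon Ventures LLC (R1): 55% × 87% × 37% × 55% = 9.737475% of Vantage Group plc.
Chain via Ashford Realty LP → Cobalt Textiles S.p.A. → Bluewater Partners LP (R1): 100% × 57% × 39% × 29% = 6.4467% of Vantage Group plc.
Aggregating (R2): 9.737475% + 6.4467% = 16.184175%.

16.184175%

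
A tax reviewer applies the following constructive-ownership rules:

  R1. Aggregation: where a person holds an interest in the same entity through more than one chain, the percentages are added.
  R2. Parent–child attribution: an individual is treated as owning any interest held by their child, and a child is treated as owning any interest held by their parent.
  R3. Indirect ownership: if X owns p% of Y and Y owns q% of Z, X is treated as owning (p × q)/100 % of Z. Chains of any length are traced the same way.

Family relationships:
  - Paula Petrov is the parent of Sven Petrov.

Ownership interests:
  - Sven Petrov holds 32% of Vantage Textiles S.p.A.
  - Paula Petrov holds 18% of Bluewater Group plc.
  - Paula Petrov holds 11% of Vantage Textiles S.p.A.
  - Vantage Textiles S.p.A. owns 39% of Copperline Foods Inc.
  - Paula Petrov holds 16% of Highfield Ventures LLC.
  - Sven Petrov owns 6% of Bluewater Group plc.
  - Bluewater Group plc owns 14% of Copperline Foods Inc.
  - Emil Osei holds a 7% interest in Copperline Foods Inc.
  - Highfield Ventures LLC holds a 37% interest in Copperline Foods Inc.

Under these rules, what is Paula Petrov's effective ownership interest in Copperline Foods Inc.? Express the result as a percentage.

By parent–child attribution (R2), Paula Petrov is treated as also owning Sven Petrov's interest in Bluewater Group plc, giving 18% + 6% = 24%.
By parent–child attribution (R2), Paula Petrov is treated as also owning Sven Petrov's interest in Vantage Textiles S.p.A, giving 11% + 32% = 43%.
Chain via Bluewater Group plc (R3): 24% × 14% = 3.36% of Copperline Foods Inc.
Chain via Vantage Textiles S.p.A. (R3): 43% × 39% = 16.77% of Copperline Foods Inc.
Chain via Highfield Ventures LLC (R3): 16% × 37% = 5.92% of Copperline Foods Inc.
Aggregating (R1): 3.36% + 16.77% + 5.92% = 26.05%.

26.05%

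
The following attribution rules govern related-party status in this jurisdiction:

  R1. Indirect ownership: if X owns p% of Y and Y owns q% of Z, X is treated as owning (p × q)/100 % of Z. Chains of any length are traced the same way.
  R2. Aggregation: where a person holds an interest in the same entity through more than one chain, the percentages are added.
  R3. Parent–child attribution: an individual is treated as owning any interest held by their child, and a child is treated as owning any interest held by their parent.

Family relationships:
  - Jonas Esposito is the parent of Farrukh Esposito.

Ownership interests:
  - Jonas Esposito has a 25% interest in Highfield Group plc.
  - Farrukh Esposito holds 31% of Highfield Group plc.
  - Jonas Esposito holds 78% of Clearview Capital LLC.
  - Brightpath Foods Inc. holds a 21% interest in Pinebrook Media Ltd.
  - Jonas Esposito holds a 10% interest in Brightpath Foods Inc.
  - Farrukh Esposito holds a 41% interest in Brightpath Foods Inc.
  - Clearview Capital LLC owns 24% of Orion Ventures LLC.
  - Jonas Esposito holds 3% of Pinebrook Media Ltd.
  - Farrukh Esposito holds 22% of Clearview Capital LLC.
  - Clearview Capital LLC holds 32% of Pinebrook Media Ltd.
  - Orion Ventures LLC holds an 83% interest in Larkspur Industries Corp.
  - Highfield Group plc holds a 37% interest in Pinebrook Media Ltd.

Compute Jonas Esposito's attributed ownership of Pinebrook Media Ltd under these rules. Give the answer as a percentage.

66.43%

By parent–child attribution (R3), Jonas Esposito is treated as also owning Farrukh Esposito's interest in Brightpath Foods Inc, giving 10% + 41% = 51%.
By parent–child attribution (R3), Jonas Esposito is treated as also owning Farrukh Esposito's interest in Clearview Capital LLC, giving 78% + 22% = 100%.
By parent–child attribution (R3), Jonas Esposito is treated as also owning Farrukh Esposito's interest in Highfield Group plc, giving 25% + 31% = 56%.
Chain via Brightpath Foods Inc. (R1): 51% × 21% = 10.71% of Pinebrook Media Ltd.
Chain via Clearview Capital LLC (R1): 100% × 32% = 32% of Pinebrook Media Ltd.
Chain via Highfield Group plc (R1): 56% × 37% = 20.72% of Pinebrook Media Ltd.
Direct interest in Pinebrook Media Ltd: 3%.
Aggregating (R2): 10.71% + 32% + 20.72% + 3% = 66.43%.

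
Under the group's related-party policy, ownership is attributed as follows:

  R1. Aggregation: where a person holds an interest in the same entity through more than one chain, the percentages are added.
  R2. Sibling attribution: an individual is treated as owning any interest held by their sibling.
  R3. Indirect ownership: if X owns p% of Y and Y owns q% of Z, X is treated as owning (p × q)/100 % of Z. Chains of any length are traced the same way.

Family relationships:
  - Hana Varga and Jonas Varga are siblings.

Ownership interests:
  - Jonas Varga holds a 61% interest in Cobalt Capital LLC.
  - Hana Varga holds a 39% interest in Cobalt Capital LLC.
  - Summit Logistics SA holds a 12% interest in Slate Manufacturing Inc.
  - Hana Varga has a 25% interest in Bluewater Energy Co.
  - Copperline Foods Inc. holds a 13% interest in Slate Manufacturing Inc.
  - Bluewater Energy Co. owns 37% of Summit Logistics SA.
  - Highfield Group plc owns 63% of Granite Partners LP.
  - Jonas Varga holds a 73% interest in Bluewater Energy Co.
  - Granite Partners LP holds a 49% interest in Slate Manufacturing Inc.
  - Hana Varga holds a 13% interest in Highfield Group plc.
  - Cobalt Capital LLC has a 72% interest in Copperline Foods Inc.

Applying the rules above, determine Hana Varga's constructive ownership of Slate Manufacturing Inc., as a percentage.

By sibling attribution (R2), Hana Varga is treated as also owning Jonas Varga's interest in Bluewater Energy Co, giving 25% + 73% = 98%.
By sibling attribution (R2), Hana Varga is treated as also owning Jonas Varga's interest in Cobalt Capital LLC, giving 39% + 61% = 100%.
Chain via Bluewater Energy Co. → Summit Logistics SA (R3): 98% × 37% × 12% = 4.3512% of Slate Manufacturing Inc.
Chain via Cobalt Capital LLC → Copperline Foods Inc. (R3): 100% × 72% × 13% = 9.36% of Slate Manufacturing Inc.
Chain via Highfield Group plc → Granite Partners LP (R3): 13% × 63% × 49% = 4.0131% of Slate Manufacturing Inc.
Aggregating (R1): 4.3512% + 9.36% + 4.0131% = 17.7243%.

17.7243%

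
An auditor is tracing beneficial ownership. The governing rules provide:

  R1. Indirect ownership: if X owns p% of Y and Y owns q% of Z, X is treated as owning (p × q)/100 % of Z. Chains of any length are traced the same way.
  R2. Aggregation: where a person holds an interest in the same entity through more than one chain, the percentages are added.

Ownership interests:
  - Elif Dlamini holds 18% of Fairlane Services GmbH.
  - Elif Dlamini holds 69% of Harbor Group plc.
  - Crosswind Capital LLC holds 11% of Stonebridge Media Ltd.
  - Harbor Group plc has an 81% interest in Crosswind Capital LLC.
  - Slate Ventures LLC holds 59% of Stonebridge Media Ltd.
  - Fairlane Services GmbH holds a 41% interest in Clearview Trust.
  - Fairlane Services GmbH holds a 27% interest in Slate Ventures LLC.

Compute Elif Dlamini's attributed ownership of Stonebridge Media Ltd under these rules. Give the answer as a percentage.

9.0153%

Chain via Fairlane Services GmbH → Slate Ventures LLC (R1): 18% × 27% × 59% = 2.8674% of Stonebridge Media Ltd.
Chain via Harbor Group plc → Crosswind Capital LLC (R1): 69% × 81% × 11% = 6.1479% of Stonebridge Media Ltd.
Aggregating (R2): 2.8674% + 6.1479% = 9.0153%.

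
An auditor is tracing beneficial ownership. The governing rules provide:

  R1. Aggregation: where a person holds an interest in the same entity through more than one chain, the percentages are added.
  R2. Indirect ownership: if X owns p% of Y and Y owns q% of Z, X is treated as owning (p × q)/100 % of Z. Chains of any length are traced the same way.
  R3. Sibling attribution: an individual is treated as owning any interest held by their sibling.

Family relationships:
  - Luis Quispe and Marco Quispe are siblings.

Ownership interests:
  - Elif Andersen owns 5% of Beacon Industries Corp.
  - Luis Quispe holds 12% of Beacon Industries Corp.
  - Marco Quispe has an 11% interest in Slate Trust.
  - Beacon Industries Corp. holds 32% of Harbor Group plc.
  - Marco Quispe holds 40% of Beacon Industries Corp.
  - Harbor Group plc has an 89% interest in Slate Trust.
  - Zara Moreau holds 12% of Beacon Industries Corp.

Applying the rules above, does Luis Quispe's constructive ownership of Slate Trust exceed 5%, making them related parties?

Yes

By sibling attribution (R3), Luis Quispe is treated as also owning Marco Quispe's interest in Beacon Industries Corp, giving 12% + 40% = 52%.
By sibling attribution (R3), Luis Quispe is treated as owning Marco Quispe's 11% interest in Slate Trust.
Chain via Beacon Industries Corp. → Harbor Group plc (R2): 52% × 32% × 89% = 14.8096% of Slate Trust.
Direct interest in Slate Trust: 11%.
Aggregating (R1): 14.8096% + 11% = 25.8096%.
25.8096% exceeds the 5% threshold, so Luis is a related party to Slate Trust.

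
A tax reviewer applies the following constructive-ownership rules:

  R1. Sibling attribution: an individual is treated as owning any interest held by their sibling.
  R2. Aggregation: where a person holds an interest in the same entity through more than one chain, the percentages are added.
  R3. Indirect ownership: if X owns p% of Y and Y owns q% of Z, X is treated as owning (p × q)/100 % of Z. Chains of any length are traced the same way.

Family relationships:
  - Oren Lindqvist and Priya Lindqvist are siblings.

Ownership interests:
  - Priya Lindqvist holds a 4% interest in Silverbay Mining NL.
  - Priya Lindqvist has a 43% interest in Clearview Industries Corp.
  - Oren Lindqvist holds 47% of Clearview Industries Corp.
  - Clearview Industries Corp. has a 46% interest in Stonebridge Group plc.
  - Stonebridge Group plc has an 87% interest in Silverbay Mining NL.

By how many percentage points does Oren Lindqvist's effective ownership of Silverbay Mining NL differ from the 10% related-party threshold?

By sibling attribution (R1), Oren Lindqvist is treated as also owning Priya Lindqvist's interest in Clearview Industries Corp, giving 47% + 43% = 90%.
By sibling attribution (R1), Oren Lindqvist is treated as owning Priya Lindqvist's 4% interest in Silverbay Mining NL.
Chain via Clearview Industries Corp. → Stonebridge Group plc (R3): 90% × 46% × 87% = 36.018% of Silverbay Mining NL.
Direct interest in Silverbay Mining NL: 4%.
Aggregating (R2): 36.018% + 4% = 40.018%.
40.018% exceeds the 10% threshold by 30.018 percentage points.

30.018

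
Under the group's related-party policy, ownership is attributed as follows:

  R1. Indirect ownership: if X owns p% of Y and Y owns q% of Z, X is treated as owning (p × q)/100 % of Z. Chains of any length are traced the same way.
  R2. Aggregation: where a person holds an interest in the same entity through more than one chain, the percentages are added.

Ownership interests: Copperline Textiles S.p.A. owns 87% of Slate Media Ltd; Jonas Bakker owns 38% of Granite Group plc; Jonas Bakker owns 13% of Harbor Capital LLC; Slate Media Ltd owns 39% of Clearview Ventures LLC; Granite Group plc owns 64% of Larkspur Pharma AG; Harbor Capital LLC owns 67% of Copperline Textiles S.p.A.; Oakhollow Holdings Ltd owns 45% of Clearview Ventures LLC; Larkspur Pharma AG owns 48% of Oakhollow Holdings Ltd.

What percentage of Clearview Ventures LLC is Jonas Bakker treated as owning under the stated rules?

8.208423%

Chain via Harbor Capital LLC → Copperline Textiles S.p.A. → Slate Media Ltd (R1): 13% × 67% × 87% × 39% = 2.955303% of Clearview Ventures LLC.
Chain via Granite Group plc → Larkspur Pharma AG → Oakhollow Holdings Ltd (R1): 38% × 64% × 48% × 45% = 5.25312% of Clearview Ventures LLC.
Aggregating (R2): 2.955303% + 5.25312% = 8.208423%.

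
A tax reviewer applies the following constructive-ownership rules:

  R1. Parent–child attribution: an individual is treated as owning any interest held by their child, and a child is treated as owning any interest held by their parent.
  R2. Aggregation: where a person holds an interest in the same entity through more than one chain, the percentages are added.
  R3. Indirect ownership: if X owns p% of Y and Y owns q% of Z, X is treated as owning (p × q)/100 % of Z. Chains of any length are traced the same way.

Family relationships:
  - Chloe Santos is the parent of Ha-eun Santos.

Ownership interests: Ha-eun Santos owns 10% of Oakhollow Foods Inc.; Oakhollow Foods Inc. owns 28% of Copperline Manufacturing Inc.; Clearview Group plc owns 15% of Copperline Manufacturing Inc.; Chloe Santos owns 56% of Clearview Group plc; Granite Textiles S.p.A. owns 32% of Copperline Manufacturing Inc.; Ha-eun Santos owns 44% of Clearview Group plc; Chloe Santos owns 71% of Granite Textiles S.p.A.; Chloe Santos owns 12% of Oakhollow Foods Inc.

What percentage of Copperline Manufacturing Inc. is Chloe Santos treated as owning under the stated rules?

By parent–child attribution (R1), Chloe Santos is treated as also owning Ha-eun Santos's interest in Oakhollow Foods Inc, giving 12% + 10% = 22%.
By parent–child attribution (R1), Chloe Santos is treated as also owning Ha-eun Santos's interest in Clearview Group plc, giving 56% + 44% = 100%.
Chain via Oakhollow Foods Inc. (R3): 22% × 28% = 6.16% of Copperline Manufacturing Inc.
Chain via Granite Textiles S.p.A. (R3): 71% × 32% = 22.72% of Copperline Manufacturing Inc.
Chain via Clearview Group plc (R3): 100% × 15% = 15% of Copperline Manufacturing Inc.
Aggregating (R2): 6.16% + 22.72% + 15% = 43.88%.

43.88%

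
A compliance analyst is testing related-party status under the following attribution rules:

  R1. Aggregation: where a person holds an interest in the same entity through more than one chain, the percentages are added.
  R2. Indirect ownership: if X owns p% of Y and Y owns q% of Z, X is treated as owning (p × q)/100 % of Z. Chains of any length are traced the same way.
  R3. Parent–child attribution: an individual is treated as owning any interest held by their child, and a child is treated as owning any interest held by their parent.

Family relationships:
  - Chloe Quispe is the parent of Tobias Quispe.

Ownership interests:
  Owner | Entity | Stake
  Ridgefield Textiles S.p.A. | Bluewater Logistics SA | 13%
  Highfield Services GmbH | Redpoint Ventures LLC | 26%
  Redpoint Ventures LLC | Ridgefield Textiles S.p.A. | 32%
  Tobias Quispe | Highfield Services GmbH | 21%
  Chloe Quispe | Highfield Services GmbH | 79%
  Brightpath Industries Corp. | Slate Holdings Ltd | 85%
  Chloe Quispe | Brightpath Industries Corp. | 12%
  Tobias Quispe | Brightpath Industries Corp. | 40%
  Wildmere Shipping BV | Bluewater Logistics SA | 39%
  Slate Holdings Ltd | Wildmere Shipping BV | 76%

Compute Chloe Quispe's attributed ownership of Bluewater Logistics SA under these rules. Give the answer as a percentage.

By parent–child attribution (R3), Chloe Quispe is treated as also owning Tobias Quispe's interest in Brightpath Industries Corp, giving 12% + 40% = 52%.
By parent–child attribution (R3), Chloe Quispe is treated as also owning Tobias Quispe's interest in Highfield Services GmbH, giving 79% + 21% = 100%.
Chain via Brightpath Industries Corp. → Slate Holdings Ltd → Wildmere Shipping BV (R2): 52% × 85% × 76% × 39% = 13.10088% of Bluewater Logistics SA.
Chain via Highfield Services GmbH → Redpoint Ventures LLC → Ridgefield Textiles S.p.A. (R2): 100% × 26% × 32% × 13% = 1.0816% of Bluewater Logistics SA.
Aggregating (R1): 13.10088% + 1.0816% = 14.18248%.

14.18248%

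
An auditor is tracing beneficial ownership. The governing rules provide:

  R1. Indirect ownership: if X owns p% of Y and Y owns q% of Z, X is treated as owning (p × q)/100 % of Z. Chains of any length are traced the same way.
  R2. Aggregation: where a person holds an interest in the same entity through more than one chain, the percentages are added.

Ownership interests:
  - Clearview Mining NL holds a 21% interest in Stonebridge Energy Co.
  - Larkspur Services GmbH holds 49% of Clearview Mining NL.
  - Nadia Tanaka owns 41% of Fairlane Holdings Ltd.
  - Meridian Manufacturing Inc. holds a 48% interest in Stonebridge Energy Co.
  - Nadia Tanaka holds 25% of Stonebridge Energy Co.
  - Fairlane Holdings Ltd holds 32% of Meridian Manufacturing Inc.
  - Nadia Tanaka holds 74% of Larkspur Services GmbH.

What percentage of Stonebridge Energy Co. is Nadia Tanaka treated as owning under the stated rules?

38.9122%

Chain via Larkspur Services GmbH → Clearview Mining NL (R1): 74% × 49% × 21% = 7.6146% of Stonebridge Energy Co.
Chain via Fairlane Holdings Ltd → Meridian Manufacturing Inc. (R1): 41% × 32% × 48% = 6.2976% of Stonebridge Energy Co.
Direct interest in Stonebridge Energy Co: 25%.
Aggregating (R2): 7.6146% + 6.2976% + 25% = 38.9122%.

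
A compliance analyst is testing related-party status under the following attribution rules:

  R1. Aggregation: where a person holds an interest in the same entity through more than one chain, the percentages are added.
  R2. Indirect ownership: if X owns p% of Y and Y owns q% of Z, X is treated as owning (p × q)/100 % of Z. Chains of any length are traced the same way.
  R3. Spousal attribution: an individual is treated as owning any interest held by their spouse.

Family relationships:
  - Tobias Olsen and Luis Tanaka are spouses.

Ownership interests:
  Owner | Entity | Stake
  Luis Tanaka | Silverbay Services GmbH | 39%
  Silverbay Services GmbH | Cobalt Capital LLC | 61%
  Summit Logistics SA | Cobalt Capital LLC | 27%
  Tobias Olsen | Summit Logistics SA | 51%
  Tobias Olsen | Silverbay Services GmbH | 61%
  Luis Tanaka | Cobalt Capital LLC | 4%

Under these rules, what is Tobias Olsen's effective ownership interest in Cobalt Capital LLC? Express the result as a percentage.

78.77%

By spousal attribution (R3), Tobias Olsen is treated as also owning Luis Tanaka's interest in Silverbay Services GmbH, giving 61% + 39% = 100%.
By spousal attribution (R3), Tobias Olsen is treated as owning Luis Tanaka's 4% interest in Cobalt Capital LLC.
Chain via Summit Logistics SA (R2): 51% × 27% = 13.77% of Cobalt Capital LLC.
Chain via Silverbay Services GmbH (R2): 100% × 61% = 61% of Cobalt Capital LLC.
Direct interest in Cobalt Capital LLC: 4%.
Aggregating (R1): 13.77% + 61% + 4% = 78.77%.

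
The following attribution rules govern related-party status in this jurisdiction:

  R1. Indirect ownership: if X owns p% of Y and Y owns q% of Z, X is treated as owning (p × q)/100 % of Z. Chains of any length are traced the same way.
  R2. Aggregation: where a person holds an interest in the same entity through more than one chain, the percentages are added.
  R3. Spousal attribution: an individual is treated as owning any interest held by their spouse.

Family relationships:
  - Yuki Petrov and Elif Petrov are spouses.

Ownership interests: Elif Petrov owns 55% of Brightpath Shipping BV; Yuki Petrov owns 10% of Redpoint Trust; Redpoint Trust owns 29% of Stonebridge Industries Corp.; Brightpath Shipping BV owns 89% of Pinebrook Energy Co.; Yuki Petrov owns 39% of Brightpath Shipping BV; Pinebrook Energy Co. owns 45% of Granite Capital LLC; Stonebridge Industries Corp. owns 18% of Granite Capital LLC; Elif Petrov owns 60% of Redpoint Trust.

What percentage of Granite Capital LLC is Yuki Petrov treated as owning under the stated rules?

By spousal attribution (R3), Yuki Petrov is treated as also owning Elif Petrov's interest in Brightpath Shipping BV, giving 39% + 55% = 94%.
By spousal attribution (R3), Yuki Petrov is treated as also owning Elif Petrov's interest in Redpoint Trust, giving 10% + 60% = 70%.
Chain via Brightpath Shipping BV → Pinebrook Energy Co. (R1): 94% × 89% × 45% = 37.647% of Granite Capital LLC.
Chain via Redpoint Trust → Stonebridge Industries Corp. (R1): 70% × 29% × 18% = 3.654% of Granite Capital LLC.
Aggregating (R2): 37.647% + 3.654% = 41.301%.

41.301%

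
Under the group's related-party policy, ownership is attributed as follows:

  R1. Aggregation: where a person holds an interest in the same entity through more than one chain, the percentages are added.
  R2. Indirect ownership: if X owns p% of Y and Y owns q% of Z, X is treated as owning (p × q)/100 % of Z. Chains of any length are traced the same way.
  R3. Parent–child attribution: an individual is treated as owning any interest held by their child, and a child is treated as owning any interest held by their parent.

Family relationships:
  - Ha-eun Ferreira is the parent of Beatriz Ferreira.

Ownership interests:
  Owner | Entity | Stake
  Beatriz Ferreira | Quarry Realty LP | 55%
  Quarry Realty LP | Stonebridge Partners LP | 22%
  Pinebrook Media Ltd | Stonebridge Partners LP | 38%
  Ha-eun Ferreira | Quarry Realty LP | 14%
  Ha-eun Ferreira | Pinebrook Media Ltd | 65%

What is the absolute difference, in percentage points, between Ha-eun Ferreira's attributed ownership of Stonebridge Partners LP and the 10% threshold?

By parent–child attribution (R3), Ha-eun Ferreira is treated as also owning Beatriz Ferreira's interest in Quarry Realty LP, giving 14% + 55% = 69%.
Chain via Quarry Realty LP (R2): 69% × 22% = 15.18% of Stonebridge Partners LP.
Chain via Pinebrook Media Ltd (R2): 65% × 38% = 24.7% of Stonebridge Partners LP.
Aggregating (R1): 15.18% + 24.7% = 39.88%.
39.88% exceeds the 10% threshold by 29.88 percentage points.

29.88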